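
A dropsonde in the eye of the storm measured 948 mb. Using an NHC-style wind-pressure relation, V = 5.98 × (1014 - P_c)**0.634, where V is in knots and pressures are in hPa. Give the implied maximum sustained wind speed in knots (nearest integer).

85 kt

ΔP = 1014 − 948 = 66 mb.
66^0.634 ≈ 14.243.
V ≈ 5.98 × 14.243 ≈ 85.2 kt.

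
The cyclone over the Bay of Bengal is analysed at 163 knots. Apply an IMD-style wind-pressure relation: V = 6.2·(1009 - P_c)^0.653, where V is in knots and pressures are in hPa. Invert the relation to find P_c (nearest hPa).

860 hPa

ΔP = (V / 6.2)^(1/0.653) = (163/6.2)^1.531.
163/6.2 = 26.290; 26.290^1.531 ≈ 149.37 hPa.
P_c = 1009 − 149.37 = 859.63 ≈ 860 hPa.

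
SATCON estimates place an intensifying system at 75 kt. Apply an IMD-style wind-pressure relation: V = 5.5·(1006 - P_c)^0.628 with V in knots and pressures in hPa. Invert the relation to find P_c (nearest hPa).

ΔP = (V / 5.5)^(1/0.628) = (75/5.5)^1.592.
75/5.5 = 13.636; 13.636^1.592 ≈ 64.10 hPa.
P_c = 1006 − 64.10 = 941.90 ≈ 942 hPa.

942 hPa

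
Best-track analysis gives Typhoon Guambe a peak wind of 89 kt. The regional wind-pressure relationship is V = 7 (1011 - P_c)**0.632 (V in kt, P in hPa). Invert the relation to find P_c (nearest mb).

ΔP = (V / 7)^(1/0.632) = (89/7)^1.582.
89/7 = 12.714; 12.714^1.582 ≈ 55.89 mb.
P_c = 1011 − 55.89 = 955.11 ≈ 955 mb.

955 mb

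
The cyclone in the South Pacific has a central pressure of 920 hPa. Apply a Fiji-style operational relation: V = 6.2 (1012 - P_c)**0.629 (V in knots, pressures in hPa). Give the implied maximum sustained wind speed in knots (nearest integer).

107 kt

ΔP = 1012 − 920 = 92 hPa.
92^0.629 ≈ 17.188.
V ≈ 6.2 × 17.188 ≈ 106.6 kt.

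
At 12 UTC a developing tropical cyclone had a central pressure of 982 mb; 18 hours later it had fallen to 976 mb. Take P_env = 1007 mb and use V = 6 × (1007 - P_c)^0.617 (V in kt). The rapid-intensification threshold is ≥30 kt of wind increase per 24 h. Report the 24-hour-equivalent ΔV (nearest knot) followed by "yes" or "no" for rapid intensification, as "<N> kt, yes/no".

8 kt, no

V₁: ΔP = 25, V ≈ 6 × 25^0.617 ≈ 43.72 kt.
V₂: ΔP = 31, V ≈ 6 × 31^0.617 ≈ 49.93 kt.
ΔV over 18 h = 6.21 kt → 24 h equivalent = 6.21 × 24/18 ≈ 8.28 kt.
8 kt < 30 kt ⇒ not rapid intensification.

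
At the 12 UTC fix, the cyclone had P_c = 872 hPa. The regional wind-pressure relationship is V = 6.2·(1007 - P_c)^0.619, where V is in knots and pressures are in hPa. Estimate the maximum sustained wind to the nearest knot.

129 kt

ΔP = 1007 − 872 = 135 hPa.
135^0.619 ≈ 20.829.
V ≈ 6.2 × 20.829 ≈ 129.1 kt.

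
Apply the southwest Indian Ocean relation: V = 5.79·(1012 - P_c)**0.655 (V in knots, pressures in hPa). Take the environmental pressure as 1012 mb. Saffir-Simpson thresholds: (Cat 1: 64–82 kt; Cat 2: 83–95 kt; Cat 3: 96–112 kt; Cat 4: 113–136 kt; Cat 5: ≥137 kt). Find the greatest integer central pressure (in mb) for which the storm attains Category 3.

939 mb

Category 3 begins at V = 96 kt.
Required ΔP = (96/5.79)^(1/0.655) = 16.580^1.527 ≈ 72.77 mb.
P_c ≤ 1012 − 72.77 = 939.23, so the highest integer P_c is 939 mb.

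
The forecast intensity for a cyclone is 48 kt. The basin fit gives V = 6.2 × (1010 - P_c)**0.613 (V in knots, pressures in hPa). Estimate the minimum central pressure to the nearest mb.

982 mb

ΔP = (V / 6.2)^(1/0.613) = (48/6.2)^1.631.
48/6.2 = 7.742; 7.742^1.631 ≈ 28.18 mb.
P_c = 1010 − 28.18 = 981.82 ≈ 982 mb.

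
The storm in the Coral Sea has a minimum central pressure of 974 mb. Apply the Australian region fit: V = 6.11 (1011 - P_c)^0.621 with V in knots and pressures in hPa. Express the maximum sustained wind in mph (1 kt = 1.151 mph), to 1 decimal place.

66.2 mph

ΔP = 1011 − 974 = 37 mb.
V ≈ 6.11 × 37^0.621 = 6.11 × 9.416 ≈ 57.530 kt.
57.530 × 1.151 ≈ 66.22 mph → 66.2 mph.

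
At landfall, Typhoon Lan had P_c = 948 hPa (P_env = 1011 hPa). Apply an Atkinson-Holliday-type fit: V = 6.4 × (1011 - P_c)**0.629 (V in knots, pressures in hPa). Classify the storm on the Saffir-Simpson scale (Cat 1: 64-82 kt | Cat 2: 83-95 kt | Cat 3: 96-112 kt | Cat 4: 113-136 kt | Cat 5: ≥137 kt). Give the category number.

ΔP = 1011 − 948 = 63 hPa.
V ≈ 6.4 × 63^0.629 = 6.4 × 13.55 ≈ 87 kt.
87 kt falls in the Category 2 band.

2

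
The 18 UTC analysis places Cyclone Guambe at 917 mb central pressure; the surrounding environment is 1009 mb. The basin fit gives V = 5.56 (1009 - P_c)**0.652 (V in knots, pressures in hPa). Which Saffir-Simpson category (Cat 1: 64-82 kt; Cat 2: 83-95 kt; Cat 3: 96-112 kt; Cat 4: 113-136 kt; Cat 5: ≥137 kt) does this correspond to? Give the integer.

ΔP = 1009 − 917 = 92 mb.
V ≈ 5.56 × 92^0.652 = 5.56 × 19.07 ≈ 106 kt.
106 kt falls in the Category 3 band.

3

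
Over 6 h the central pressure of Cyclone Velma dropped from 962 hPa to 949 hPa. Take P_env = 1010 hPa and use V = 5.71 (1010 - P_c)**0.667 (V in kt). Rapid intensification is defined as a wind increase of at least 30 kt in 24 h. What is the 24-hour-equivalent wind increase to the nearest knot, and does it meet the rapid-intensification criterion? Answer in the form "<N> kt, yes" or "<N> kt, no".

52 kt, yes

V₁: ΔP = 48, V ≈ 5.71 × 48^0.667 ≈ 75.51 kt.
V₂: ΔP = 61, V ≈ 5.71 × 61^0.667 ≈ 88.60 kt.
ΔV over 6 h = 13.09 kt → 24 h equivalent = 13.09 × 24/6 ≈ 52.36 kt.
52 kt ≥ 30 kt ⇒ rapid intensification.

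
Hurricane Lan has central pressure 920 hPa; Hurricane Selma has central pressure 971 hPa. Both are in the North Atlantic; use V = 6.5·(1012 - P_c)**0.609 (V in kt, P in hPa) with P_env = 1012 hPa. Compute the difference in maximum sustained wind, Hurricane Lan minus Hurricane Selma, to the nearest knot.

40 kt

Hurricane Lan: ΔP = 92; V ≈ 6.5 × 92^0.609 ≈ 102.06 kt.
Hurricane Selma: ΔP = 41; V ≈ 6.5 × 41^0.609 ≈ 62.39 kt.
Difference ≈ 102.06 − 62.39 = 39.67 → 40 kt.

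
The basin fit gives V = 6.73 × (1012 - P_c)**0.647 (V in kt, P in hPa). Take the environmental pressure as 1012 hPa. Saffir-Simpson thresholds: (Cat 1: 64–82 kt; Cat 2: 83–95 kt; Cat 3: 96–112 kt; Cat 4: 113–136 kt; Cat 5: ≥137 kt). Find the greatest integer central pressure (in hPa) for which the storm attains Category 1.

979 hPa

Category 1 begins at V = 64 kt.
Required ΔP = (64/6.73)^(1/0.647) = 9.510^1.546 ≈ 32.50 hPa.
P_c ≤ 1012 − 32.50 = 979.50, so the highest integer P_c is 979 hPa.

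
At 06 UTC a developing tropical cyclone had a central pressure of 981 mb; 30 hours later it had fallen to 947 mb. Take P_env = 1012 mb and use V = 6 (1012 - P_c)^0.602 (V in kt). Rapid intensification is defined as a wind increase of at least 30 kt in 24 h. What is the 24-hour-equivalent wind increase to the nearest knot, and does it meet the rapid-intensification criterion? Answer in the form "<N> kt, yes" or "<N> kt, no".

V₁: ΔP = 31, V ≈ 6 × 31^0.602 ≈ 47.42 kt.
V₂: ΔP = 65, V ≈ 6 × 65^0.602 ≈ 74.05 kt.
ΔV over 30 h = 26.63 kt → 24 h equivalent = 26.63 × 24/30 ≈ 21.30 kt.
21 kt < 30 kt ⇒ not rapid intensification.

21 kt, no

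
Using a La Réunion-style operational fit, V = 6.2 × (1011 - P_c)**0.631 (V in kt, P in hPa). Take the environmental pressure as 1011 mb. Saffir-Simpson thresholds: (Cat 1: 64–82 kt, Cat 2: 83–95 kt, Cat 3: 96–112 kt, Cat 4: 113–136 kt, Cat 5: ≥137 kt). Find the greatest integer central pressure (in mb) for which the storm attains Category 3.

Category 3 begins at V = 96 kt.
Required ΔP = (96/6.2)^(1/0.631) = 15.484^1.585 ≈ 76.86 mb.
P_c ≤ 1011 − 76.86 = 934.14, so the highest integer P_c is 934 mb.

934 mb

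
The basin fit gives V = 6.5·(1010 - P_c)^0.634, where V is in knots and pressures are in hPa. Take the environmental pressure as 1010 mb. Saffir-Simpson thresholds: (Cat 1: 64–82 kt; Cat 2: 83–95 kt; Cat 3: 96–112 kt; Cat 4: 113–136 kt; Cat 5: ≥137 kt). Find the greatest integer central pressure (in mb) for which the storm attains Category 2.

Category 2 begins at V = 83 kt.
Required ΔP = (83/6.5)^(1/0.634) = 12.769^1.577 ≈ 55.56 mb.
P_c ≤ 1010 − 55.56 = 954.44, so the highest integer P_c is 954 mb.

954 mb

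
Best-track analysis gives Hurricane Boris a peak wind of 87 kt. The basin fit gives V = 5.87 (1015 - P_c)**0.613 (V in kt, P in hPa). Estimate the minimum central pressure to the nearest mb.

934 mb

ΔP = (V / 5.87)^(1/0.613) = (87/5.87)^1.631.
87/5.87 = 14.821; 14.821^1.631 ≈ 81.30 mb.
P_c = 1015 − 81.30 = 933.70 ≈ 934 mb.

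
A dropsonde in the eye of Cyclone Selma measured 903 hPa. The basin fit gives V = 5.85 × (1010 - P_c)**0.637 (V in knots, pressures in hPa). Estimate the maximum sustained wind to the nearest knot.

ΔP = 1010 − 903 = 107 hPa.
107^0.637 ≈ 19.621.
V ≈ 5.85 × 19.621 ≈ 114.8 kt.

115 kt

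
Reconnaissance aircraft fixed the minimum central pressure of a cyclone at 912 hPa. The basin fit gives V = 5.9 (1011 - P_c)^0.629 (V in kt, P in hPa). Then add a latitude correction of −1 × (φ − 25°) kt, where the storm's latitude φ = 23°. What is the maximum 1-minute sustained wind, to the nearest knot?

108 kt

ΔP = 1011 − 912 = 99 hPa.
99^0.629 ≈ 17.999.
V ≈ 5.9 × 17.999 ≈ 106.2 kt.
Latitude correction: −1 × (23 − 25) = 2 kt.
Corrected V ≈ 108.2 kt → 108 kt.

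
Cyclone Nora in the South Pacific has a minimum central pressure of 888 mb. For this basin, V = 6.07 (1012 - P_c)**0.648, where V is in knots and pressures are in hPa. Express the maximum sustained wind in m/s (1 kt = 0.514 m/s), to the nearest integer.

71 m/s

ΔP = 1012 − 888 = 124 mb.
V ≈ 6.07 × 124^0.648 = 6.07 × 22.727 ≈ 137.951 kt.
137.951 × 0.514 ≈ 70.91 m/s → 71 m/s.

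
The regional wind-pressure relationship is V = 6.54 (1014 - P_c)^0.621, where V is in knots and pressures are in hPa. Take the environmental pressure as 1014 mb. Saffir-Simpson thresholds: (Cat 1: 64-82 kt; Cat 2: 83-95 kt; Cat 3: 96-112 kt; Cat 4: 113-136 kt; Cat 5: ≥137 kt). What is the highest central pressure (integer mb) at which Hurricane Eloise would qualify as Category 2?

954 mb

Category 2 begins at V = 83 kt.
Required ΔP = (83/6.54)^(1/0.621) = 12.691^1.610 ≈ 59.84 mb.
P_c ≤ 1014 − 59.84 = 954.16, so the highest integer P_c is 954 mb.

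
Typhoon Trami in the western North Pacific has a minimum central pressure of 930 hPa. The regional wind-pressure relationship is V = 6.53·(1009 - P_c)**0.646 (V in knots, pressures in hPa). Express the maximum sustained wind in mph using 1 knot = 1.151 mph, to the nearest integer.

ΔP = 1009 − 930 = 79 hPa.
V ≈ 6.53 × 79^0.646 = 6.53 × 16.822 ≈ 109.845 kt.
109.845 × 1.151 ≈ 126.43 mph → 126 mph.

126 mph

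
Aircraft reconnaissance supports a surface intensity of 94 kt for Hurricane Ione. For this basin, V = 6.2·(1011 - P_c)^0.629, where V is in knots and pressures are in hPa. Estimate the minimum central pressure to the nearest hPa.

936 hPa

ΔP = (V / 6.2)^(1/0.629) = (94/6.2)^1.590.
94/6.2 = 15.161; 15.161^1.590 ≈ 75.36 hPa.
P_c = 1011 − 75.36 = 935.64 ≈ 936 hPa.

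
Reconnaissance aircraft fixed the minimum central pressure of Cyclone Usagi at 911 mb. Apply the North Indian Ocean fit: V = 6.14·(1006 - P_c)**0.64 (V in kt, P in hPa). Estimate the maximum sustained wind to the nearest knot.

ΔP = 1006 − 911 = 95 mb.
95^0.64 ≈ 18.439.
V ≈ 6.14 × 18.439 ≈ 113.2 kt.

113 kt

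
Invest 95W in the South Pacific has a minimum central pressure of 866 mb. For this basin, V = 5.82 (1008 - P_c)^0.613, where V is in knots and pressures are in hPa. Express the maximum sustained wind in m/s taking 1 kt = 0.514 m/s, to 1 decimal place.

ΔP = 1008 − 866 = 142 mb.
V ≈ 5.82 × 142^0.613 = 5.82 × 20.862 ≈ 121.416 kt.
121.416 × 0.514 ≈ 62.41 m/s → 62.4 m/s.

62.4 m/s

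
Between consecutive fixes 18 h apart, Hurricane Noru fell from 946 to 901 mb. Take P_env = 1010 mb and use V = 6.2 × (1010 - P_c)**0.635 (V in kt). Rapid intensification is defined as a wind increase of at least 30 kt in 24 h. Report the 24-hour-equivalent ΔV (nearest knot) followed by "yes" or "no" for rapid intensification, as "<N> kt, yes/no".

47 kt, yes

V₁: ΔP = 64, V ≈ 6.2 × 64^0.635 ≈ 86.96 kt.
V₂: ΔP = 109, V ≈ 6.2 × 109^0.635 ≈ 121.94 kt.
ΔV over 18 h = 34.98 kt → 24 h equivalent = 34.98 × 24/18 ≈ 46.64 kt.
47 kt ≥ 30 kt ⇒ rapid intensification.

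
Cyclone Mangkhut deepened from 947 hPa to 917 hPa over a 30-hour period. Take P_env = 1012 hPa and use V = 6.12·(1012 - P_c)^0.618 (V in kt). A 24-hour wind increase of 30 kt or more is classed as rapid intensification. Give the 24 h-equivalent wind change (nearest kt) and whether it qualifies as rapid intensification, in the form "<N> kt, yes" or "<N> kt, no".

V₁: ΔP = 65, V ≈ 6.12 × 65^0.618 ≈ 80.75 kt.
V₂: ΔP = 95, V ≈ 6.12 × 95^0.618 ≈ 102.09 kt.
ΔV over 30 h = 21.34 kt → 24 h equivalent = 21.34 × 24/30 ≈ 17.07 kt.
17 kt < 30 kt ⇒ not rapid intensification.

17 kt, no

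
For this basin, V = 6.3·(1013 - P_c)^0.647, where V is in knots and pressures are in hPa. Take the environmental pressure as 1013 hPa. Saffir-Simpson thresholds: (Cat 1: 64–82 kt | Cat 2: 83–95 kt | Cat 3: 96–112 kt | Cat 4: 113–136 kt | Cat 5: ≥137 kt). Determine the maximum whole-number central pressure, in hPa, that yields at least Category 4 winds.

926 hPa

Category 4 begins at V = 113 kt.
Required ΔP = (113/6.3)^(1/0.647) = 17.937^1.546 ≈ 86.65 hPa.
P_c ≤ 1013 − 86.65 = 926.35, so the highest integer P_c is 926 hPa.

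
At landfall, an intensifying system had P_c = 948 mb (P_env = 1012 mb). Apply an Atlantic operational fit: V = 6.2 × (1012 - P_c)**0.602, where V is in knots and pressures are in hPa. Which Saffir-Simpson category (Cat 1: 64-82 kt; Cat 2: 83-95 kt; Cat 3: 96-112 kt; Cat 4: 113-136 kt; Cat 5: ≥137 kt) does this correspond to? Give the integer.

ΔP = 1012 − 948 = 64 mb.
V ≈ 6.2 × 64^0.602 = 6.2 × 12.23 ≈ 76 kt.
76 kt falls in the Category 1 band.

1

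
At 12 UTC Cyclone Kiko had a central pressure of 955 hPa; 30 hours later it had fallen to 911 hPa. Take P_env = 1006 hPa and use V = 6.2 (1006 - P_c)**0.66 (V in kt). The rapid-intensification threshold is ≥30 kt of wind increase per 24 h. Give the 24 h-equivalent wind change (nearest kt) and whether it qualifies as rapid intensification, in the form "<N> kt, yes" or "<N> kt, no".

V₁: ΔP = 51, V ≈ 6.2 × 51^0.66 ≈ 83.06 kt.
V₂: ΔP = 95, V ≈ 6.2 × 95^0.66 ≈ 125.22 kt.
ΔV over 30 h = 42.16 kt → 24 h equivalent = 42.16 × 24/30 ≈ 33.73 kt.
34 kt ≥ 30 kt ⇒ rapid intensification.

34 kt, yes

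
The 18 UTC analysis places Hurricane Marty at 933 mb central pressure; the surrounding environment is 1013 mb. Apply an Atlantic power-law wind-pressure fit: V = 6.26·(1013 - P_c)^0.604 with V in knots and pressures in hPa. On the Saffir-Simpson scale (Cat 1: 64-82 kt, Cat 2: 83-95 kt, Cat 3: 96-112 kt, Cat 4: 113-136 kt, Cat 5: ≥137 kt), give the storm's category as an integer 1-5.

ΔP = 1013 − 933 = 80 mb.
V ≈ 6.26 × 80^0.604 = 6.26 × 14.11 ≈ 88 kt.
88 kt falls in the Category 2 band.

2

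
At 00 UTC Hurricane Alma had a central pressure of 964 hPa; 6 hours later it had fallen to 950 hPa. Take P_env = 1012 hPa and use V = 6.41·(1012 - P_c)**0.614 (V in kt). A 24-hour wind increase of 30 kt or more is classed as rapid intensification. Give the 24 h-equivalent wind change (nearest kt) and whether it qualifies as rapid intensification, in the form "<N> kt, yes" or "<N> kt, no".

47 kt, yes

V₁: ΔP = 48, V ≈ 6.41 × 48^0.614 ≈ 69.05 kt.
V₂: ΔP = 62, V ≈ 6.41 × 62^0.614 ≈ 80.80 kt.
ΔV over 6 h = 11.75 kt → 24 h equivalent = 11.75 × 24/6 ≈ 47.00 kt.
47 kt ≥ 30 kt ⇒ rapid intensification.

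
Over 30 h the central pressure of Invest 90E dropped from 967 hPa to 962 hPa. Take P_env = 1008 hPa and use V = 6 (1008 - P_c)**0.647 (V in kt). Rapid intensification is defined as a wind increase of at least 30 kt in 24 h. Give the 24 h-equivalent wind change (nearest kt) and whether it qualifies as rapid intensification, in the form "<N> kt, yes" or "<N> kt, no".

4 kt, no

V₁: ΔP = 41, V ≈ 6 × 41^0.647 ≈ 66.32 kt.
V₂: ΔP = 46, V ≈ 6 × 46^0.647 ≈ 71.44 kt.
ΔV over 30 h = 5.12 kt → 24 h equivalent = 5.12 × 24/30 ≈ 4.10 kt.
4 kt < 30 kt ⇒ not rapid intensification.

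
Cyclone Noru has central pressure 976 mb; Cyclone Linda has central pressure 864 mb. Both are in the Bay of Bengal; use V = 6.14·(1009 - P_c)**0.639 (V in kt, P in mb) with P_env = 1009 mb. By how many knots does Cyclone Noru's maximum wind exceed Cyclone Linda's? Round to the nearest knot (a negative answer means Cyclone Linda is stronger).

-90 kt

Cyclone Noru: ΔP = 33; V ≈ 6.14 × 33^0.639 ≈ 57.35 kt.
Cyclone Linda: ΔP = 145; V ≈ 6.14 × 145^0.639 ≈ 147.67 kt.
Difference ≈ 57.35 − 147.67 = -90.32 → -90 kt.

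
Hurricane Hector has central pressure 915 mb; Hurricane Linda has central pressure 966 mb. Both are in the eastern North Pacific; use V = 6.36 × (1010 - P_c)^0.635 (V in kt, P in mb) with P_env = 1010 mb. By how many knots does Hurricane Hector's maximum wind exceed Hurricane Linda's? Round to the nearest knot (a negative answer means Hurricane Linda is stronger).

Hurricane Hector: ΔP = 95; V ≈ 6.36 × 95^0.635 ≈ 114.63 kt.
Hurricane Linda: ΔP = 44; V ≈ 6.36 × 44^0.635 ≈ 70.32 kt.
Difference ≈ 114.63 − 70.32 = 44.31 → 44 kt.

44 kt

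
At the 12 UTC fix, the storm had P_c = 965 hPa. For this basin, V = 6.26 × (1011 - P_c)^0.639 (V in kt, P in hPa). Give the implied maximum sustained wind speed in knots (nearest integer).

ΔP = 1011 − 965 = 46 hPa.
46^0.639 ≈ 11.548.
V ≈ 6.26 × 11.548 ≈ 72.3 kt.

72 kt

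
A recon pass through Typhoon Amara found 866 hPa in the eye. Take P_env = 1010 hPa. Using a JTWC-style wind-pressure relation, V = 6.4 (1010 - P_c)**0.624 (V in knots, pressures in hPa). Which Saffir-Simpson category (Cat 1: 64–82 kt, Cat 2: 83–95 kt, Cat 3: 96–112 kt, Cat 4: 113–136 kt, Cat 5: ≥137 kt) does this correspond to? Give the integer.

ΔP = 1010 − 866 = 144 hPa.
V ≈ 6.4 × 144^0.624 = 6.4 × 22.22 ≈ 142 kt.
142 kt falls in the Category 5 band.

5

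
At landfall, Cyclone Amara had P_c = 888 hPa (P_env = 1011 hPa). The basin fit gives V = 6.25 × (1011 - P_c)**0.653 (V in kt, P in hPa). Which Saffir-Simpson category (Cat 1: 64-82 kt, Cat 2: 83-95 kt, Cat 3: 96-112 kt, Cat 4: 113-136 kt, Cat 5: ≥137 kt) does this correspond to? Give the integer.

ΔP = 1011 − 888 = 123 hPa.
V ≈ 6.25 × 123^0.653 = 6.25 × 23.16 ≈ 145 kt.
145 kt falls in the Category 5 band.

5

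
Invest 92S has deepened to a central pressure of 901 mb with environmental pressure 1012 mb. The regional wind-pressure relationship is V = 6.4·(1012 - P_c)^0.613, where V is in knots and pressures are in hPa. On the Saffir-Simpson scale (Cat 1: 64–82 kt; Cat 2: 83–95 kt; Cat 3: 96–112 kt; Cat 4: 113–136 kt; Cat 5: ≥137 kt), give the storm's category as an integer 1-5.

4

ΔP = 1012 − 901 = 111 mb.
V ≈ 6.4 × 111^0.613 = 6.4 × 17.94 ≈ 115 kt.
115 kt falls in the Category 4 band.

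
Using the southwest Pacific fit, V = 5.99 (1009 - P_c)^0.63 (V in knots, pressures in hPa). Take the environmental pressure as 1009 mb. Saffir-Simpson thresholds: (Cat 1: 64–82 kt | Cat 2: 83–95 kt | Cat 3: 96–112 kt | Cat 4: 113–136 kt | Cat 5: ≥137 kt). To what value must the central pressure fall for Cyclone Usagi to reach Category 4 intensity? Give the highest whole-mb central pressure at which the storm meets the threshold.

Category 4 begins at V = 113 kt.
Required ΔP = (113/5.99)^(1/0.63) = 18.865^1.587 ≈ 105.89 mb.
P_c ≤ 1009 − 105.89 = 903.11, so the highest integer P_c is 903 mb.

903 mb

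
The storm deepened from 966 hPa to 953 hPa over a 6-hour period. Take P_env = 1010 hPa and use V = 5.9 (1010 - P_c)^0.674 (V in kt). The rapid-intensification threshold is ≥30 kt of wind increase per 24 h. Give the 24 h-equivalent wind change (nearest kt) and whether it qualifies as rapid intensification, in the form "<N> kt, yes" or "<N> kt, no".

58 kt, yes

V₁: ΔP = 44, V ≈ 5.9 × 44^0.674 ≈ 75.60 kt.
V₂: ΔP = 57, V ≈ 5.9 × 57^0.674 ≈ 90.01 kt.
ΔV over 6 h = 14.41 kt → 24 h equivalent = 14.41 × 24/6 ≈ 57.64 kt.
58 kt ≥ 30 kt ⇒ rapid intensification.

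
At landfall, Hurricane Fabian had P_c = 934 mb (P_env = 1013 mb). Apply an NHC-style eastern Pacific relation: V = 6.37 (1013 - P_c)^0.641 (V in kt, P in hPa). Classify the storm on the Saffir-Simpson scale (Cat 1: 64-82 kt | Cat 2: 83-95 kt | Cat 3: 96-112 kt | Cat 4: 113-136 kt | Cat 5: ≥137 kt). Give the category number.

ΔP = 1013 − 934 = 79 mb.
V ≈ 6.37 × 79^0.641 = 6.37 × 16.46 ≈ 105 kt.
105 kt falls in the Category 3 band.

3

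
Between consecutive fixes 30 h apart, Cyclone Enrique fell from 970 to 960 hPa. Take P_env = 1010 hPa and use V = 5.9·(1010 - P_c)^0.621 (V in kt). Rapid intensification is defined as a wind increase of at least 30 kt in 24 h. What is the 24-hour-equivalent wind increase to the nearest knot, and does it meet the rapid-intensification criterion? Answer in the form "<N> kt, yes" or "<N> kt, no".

V₁: ΔP = 40, V ≈ 5.9 × 40^0.621 ≈ 58.31 kt.
V₂: ΔP = 50, V ≈ 5.9 × 50^0.621 ≈ 66.97 kt.
ΔV over 30 h = 8.66 kt → 24 h equivalent = 8.66 × 24/30 ≈ 6.93 kt.
7 kt < 30 kt ⇒ not rapid intensification.

7 kt, no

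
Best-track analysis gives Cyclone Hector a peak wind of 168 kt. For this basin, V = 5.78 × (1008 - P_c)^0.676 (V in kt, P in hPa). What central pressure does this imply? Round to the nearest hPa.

ΔP = (V / 5.78)^(1/0.676) = (168/5.78)^1.479.
168/5.78 = 29.066; 29.066^1.479 ≈ 146.14 hPa.
P_c = 1008 − 146.14 = 861.86 ≈ 862 hPa.

862 hPa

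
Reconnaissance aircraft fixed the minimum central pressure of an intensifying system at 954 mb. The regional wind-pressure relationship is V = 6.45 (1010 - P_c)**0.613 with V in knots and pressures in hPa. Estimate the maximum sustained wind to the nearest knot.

76 kt

ΔP = 1010 − 954 = 56 mb.
56^0.613 ≈ 11.793.
V ≈ 6.45 × 11.793 ≈ 76.1 kt.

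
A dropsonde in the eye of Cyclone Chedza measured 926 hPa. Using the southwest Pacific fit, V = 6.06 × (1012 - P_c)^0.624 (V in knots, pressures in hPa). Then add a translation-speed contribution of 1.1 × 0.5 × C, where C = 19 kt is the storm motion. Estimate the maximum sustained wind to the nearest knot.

108 kt

ΔP = 1012 − 926 = 86 hPa.
86^0.624 ≈ 16.111.
V ≈ 6.06 × 16.111 ≈ 97.6 kt.
Translation term: 1.1 × 0.5 × 19 = 10.45 kt.
Corrected V ≈ 108.05 kt → 108 kt.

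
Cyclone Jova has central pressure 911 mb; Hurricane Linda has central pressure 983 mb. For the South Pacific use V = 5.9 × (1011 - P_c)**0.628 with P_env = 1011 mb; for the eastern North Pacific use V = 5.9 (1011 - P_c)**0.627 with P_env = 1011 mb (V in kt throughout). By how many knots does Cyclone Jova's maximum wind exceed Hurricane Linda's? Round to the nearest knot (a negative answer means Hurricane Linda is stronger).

59 kt

Cyclone Jova: ΔP = 100; V ≈ 5.9 × 100^0.628 ≈ 106.38 kt.
Hurricane Linda: ΔP = 28; V ≈ 5.9 × 28^0.627 ≈ 47.67 kt.
Difference ≈ 106.38 − 47.67 = 58.71 → 59 kt.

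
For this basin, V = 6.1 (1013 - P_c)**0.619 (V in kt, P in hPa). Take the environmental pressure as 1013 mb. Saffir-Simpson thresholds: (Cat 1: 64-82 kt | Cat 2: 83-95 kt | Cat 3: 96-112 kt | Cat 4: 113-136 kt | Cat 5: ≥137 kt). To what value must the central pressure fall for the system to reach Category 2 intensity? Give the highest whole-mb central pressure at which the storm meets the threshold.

Category 2 begins at V = 83 kt.
Required ΔP = (83/6.1)^(1/0.619) = 13.607^1.616 ≈ 67.85 mb.
P_c ≤ 1013 − 67.85 = 945.15, so the highest integer P_c is 945 mb.

945 mb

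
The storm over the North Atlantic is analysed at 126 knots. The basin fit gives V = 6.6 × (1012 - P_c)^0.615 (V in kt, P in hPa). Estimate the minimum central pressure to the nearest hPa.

891 hPa

ΔP = (V / 6.6)^(1/0.615) = (126/6.6)^1.626.
126/6.6 = 19.091; 19.091^1.626 ≈ 120.96 hPa.
P_c = 1012 − 120.96 = 891.04 ≈ 891 hPa.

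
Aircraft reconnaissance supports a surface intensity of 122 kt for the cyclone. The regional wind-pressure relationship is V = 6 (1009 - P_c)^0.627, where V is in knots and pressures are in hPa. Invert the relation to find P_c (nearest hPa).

ΔP = (V / 6)^(1/0.627) = (122/6)^1.595.
122/6 = 20.333; 20.333^1.595 ≈ 122.03 hPa.
P_c = 1009 − 122.03 = 886.97 ≈ 887 hPa.

887 hPa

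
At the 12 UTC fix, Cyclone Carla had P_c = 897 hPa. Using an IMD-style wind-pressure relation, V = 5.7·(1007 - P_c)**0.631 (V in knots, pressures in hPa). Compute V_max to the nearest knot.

111 kt

ΔP = 1007 − 897 = 110 hPa.
110^0.631 ≈ 19.414.
V ≈ 5.7 × 19.414 ≈ 110.7 kt.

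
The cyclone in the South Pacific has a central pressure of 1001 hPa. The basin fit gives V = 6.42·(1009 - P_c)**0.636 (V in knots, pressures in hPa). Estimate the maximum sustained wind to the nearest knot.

ΔP = 1009 − 1001 = 8 hPa.
8^0.636 ≈ 3.753.
V ≈ 6.42 × 3.753 ≈ 24.1 kt.

24 kt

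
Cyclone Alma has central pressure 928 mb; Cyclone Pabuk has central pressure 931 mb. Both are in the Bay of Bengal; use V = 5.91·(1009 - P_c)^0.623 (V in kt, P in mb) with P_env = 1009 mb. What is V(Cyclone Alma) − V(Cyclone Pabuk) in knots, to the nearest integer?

Cyclone Alma: ΔP = 81; V ≈ 5.91 × 81^0.623 ≈ 91.32 kt.
Cyclone Pabuk: ΔP = 78; V ≈ 5.91 × 78^0.623 ≈ 89.20 kt.
Difference ≈ 91.32 − 89.20 = 2.12 → 2 kt.

2 kt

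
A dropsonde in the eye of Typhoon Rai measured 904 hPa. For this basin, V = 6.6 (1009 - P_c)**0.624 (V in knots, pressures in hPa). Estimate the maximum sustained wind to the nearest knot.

ΔP = 1009 − 904 = 105 hPa.
105^0.624 ≈ 18.248.
V ≈ 6.6 × 18.248 ≈ 120.4 kt.

120 kt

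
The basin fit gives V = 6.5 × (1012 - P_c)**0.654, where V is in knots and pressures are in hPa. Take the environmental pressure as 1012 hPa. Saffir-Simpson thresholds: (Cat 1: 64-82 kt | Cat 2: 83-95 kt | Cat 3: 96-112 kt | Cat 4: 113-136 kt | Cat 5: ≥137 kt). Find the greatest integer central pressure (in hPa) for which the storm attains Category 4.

Category 4 begins at V = 113 kt.
Required ΔP = (113/6.5)^(1/0.654) = 17.385^1.529 ≈ 78.75 hPa.
P_c ≤ 1012 − 78.75 = 933.25, so the highest integer P_c is 933 hPa.

933 hPa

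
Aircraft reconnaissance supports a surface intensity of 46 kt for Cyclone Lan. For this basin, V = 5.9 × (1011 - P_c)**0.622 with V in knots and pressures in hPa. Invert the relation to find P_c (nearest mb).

ΔP = (V / 5.9)^(1/0.622) = (46/5.9)^1.608.
46/5.9 = 7.797; 7.797^1.608 ≈ 27.16 mb.
P_c = 1011 − 27.16 = 983.84 ≈ 984 mb.

984 mb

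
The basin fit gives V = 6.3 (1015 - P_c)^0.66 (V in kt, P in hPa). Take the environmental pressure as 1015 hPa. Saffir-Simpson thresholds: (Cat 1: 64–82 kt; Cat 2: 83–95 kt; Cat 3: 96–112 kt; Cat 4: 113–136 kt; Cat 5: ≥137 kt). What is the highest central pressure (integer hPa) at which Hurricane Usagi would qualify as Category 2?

965 hPa

Category 2 begins at V = 83 kt.
Required ΔP = (83/6.3)^(1/0.66) = 13.175^1.515 ≈ 49.72 hPa.
P_c ≤ 1015 − 49.72 = 965.28, so the highest integer P_c is 965 hPa.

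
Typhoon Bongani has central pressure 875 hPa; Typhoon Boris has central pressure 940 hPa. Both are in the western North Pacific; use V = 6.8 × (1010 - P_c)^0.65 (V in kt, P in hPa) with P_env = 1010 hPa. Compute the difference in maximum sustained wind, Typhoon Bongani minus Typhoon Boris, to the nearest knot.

Typhoon Bongani: ΔP = 135; V ≈ 6.8 × 135^0.65 ≈ 164.90 kt.
Typhoon Boris: ΔP = 70; V ≈ 6.8 × 70^0.65 ≈ 107.60 kt.
Difference ≈ 164.90 − 107.60 = 57.30 → 57 kt.

57 kt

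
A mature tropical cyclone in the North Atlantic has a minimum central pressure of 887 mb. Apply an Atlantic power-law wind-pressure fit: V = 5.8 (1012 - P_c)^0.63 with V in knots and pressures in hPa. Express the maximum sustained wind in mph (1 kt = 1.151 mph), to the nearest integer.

ΔP = 1012 − 887 = 125 mb.
V ≈ 5.8 × 125^0.63 = 5.8 × 20.944 ≈ 121.473 kt.
121.473 × 1.151 ≈ 139.82 mph → 140 mph.

140 mph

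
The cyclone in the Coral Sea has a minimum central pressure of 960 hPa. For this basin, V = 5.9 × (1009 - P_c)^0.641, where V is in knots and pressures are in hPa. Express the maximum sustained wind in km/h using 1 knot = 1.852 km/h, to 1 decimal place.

ΔP = 1009 − 960 = 49 hPa.
V ≈ 5.9 × 49^0.641 = 5.9 × 12.118 ≈ 71.494 kt.
71.494 × 1.852 ≈ 132.41 km/h → 132.4 km/h.

132.4 km/h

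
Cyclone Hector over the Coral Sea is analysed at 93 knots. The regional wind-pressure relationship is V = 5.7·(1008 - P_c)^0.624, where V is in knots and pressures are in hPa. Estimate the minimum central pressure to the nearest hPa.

ΔP = (V / 5.7)^(1/0.624) = (93/5.7)^1.603.
93/5.7 = 16.316; 16.316^1.603 ≈ 87.76 hPa.
P_c = 1008 − 87.76 = 920.24 ≈ 920 hPa.

920 hPa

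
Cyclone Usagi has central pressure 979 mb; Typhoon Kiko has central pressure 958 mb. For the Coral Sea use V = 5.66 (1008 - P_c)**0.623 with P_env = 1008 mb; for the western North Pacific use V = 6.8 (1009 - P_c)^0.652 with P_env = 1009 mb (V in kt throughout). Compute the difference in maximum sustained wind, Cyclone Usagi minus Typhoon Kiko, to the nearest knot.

-42 kt

Cyclone Usagi: ΔP = 29; V ≈ 5.66 × 29^0.623 ≈ 46.12 kt.
Typhoon Kiko: ΔP = 51; V ≈ 6.8 × 51^0.652 ≈ 88.28 kt.
Difference ≈ 46.12 − 88.28 = -42.16 → -42 kt.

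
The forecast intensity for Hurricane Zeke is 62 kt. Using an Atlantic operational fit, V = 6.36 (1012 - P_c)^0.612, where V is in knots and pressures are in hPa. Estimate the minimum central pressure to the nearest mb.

ΔP = (V / 6.36)^(1/0.612) = (62/6.36)^1.634.
62/6.36 = 9.748; 9.748^1.634 ≈ 41.30 mb.
P_c = 1012 − 41.30 = 970.70 ≈ 971 mb.

971 mb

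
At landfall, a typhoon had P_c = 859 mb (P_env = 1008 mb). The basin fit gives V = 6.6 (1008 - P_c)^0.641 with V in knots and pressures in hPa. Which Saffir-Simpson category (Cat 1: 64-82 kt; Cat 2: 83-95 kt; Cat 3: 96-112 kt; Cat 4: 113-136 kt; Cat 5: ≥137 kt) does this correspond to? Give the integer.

ΔP = 1008 − 859 = 149 mb.
V ≈ 6.6 × 149^0.641 = 6.6 × 24.72 ≈ 163 kt.
163 kt falls in the Category 5 band.

5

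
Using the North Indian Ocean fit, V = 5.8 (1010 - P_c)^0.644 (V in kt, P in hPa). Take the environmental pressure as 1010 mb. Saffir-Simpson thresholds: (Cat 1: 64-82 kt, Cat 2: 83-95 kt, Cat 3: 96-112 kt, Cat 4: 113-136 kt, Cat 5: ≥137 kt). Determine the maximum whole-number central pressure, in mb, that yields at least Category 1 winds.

968 mb

Category 1 begins at V = 64 kt.
Required ΔP = (64/5.8)^(1/0.644) = 11.034^1.553 ≈ 41.61 mb.
P_c ≤ 1010 − 41.61 = 968.39, so the highest integer P_c is 968 mb.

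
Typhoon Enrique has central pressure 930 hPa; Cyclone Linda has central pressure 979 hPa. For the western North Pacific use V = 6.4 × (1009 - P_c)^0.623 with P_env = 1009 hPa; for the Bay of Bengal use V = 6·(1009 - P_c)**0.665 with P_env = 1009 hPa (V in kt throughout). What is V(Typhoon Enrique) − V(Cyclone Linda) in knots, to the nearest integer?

40 kt

Typhoon Enrique: ΔP = 79; V ≈ 6.4 × 79^0.623 ≈ 97.36 kt.
Cyclone Linda: ΔP = 30; V ≈ 6 × 30^0.665 ≈ 57.60 kt.
Difference ≈ 97.36 − 57.60 = 39.76 → 40 kt.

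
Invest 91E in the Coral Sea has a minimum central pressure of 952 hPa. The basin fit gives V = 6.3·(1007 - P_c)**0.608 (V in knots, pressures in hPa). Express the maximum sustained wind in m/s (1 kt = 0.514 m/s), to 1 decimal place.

37.0 m/s

ΔP = 1007 − 952 = 55 hPa.
V ≈ 6.3 × 55^0.608 = 6.3 × 11.432 ≈ 72.025 kt.
72.025 × 0.514 ≈ 37.02 m/s → 37.0 m/s.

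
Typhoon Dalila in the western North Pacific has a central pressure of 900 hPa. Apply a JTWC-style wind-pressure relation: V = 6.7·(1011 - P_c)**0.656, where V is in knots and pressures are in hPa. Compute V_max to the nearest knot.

ΔP = 1011 − 900 = 111 hPa.
111^0.656 ≈ 21.965.
V ≈ 6.7 × 21.965 ≈ 147.2 kt.

147 kt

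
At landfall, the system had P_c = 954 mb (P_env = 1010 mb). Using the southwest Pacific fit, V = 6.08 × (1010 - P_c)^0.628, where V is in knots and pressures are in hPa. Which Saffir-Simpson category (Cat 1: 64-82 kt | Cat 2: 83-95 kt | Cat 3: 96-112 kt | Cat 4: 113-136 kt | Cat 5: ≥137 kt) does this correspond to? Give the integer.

1

ΔP = 1010 − 954 = 56 mb.
V ≈ 6.08 × 56^0.628 = 6.08 × 12.53 ≈ 76 kt.
76 kt falls in the Category 1 band.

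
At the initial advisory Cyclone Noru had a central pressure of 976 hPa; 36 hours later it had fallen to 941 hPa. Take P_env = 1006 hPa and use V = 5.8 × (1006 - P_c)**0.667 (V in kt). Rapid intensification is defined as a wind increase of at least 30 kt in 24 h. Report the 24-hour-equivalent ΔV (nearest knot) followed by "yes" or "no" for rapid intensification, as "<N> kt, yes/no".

25 kt, no

V₁: ΔP = 30, V ≈ 5.8 × 30^0.667 ≈ 56.06 kt.
V₂: ΔP = 65, V ≈ 5.8 × 65^0.667 ≈ 93.89 kt.
ΔV over 36 h = 37.83 kt → 24 h equivalent = 37.83 × 24/36 ≈ 25.22 kt.
25 kt < 30 kt ⇒ not rapid intensification.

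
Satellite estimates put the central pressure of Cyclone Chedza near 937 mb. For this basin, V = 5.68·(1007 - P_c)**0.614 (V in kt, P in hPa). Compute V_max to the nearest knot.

ΔP = 1007 − 937 = 70 mb.
70^0.614 ≈ 13.580.
V ≈ 5.68 × 13.580 ≈ 77.1 kt.

77 kt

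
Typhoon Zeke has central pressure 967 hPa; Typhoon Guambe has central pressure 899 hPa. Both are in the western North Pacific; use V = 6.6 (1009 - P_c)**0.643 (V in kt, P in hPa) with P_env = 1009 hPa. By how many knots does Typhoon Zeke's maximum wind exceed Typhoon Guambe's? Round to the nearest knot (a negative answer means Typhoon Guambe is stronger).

-63 kt

Typhoon Zeke: ΔP = 42; V ≈ 6.6 × 42^0.643 ≈ 73.00 kt.
Typhoon Guambe: ΔP = 110; V ≈ 6.6 × 110^0.643 ≈ 135.57 kt.
Difference ≈ 73.00 − 135.57 = -62.57 → -63 kt.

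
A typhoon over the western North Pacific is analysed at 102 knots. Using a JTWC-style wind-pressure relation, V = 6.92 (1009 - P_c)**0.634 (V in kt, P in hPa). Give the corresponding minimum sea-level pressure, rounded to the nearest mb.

ΔP = (V / 6.92)^(1/0.634) = (102/6.92)^1.577.
102/6.92 = 14.740; 14.740^1.577 ≈ 69.67 mb.
P_c = 1009 − 69.67 = 939.33 ≈ 939 mb.

939 mb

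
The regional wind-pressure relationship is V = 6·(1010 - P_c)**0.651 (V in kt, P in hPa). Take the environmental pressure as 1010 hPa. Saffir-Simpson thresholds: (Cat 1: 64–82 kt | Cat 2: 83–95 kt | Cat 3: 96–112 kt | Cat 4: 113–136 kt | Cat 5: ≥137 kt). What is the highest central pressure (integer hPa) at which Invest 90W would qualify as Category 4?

Category 4 begins at V = 113 kt.
Required ΔP = (113/6)^(1/0.651) = 18.833^1.536 ≈ 90.87 hPa.
P_c ≤ 1010 − 90.87 = 919.13, so the highest integer P_c is 919 hPa.

919 hPa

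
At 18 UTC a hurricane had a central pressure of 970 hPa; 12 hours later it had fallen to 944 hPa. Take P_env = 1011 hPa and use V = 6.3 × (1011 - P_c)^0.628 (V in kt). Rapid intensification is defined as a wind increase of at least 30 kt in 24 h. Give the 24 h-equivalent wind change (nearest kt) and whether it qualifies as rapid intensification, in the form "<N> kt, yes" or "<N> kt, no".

V₁: ΔP = 41, V ≈ 6.3 × 41^0.628 ≈ 64.89 kt.
V₂: ΔP = 67, V ≈ 6.3 × 67^0.628 ≈ 88.33 kt.
ΔV over 12 h = 23.44 kt → 24 h equivalent = 23.44 × 24/12 ≈ 46.88 kt.
47 kt ≥ 30 kt ⇒ rapid intensification.

47 kt, yes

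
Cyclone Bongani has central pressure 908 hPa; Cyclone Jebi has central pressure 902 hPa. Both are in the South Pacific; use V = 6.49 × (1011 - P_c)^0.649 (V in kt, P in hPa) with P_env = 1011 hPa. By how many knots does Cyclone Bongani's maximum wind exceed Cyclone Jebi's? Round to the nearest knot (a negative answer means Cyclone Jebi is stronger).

Cyclone Bongani: ΔP = 103; V ≈ 6.49 × 103^0.649 ≈ 131.39 kt.
Cyclone Jebi: ΔP = 109; V ≈ 6.49 × 109^0.649 ≈ 136.31 kt.
Difference ≈ 131.39 − 136.31 = -4.92 → -5 kt.

-5 kt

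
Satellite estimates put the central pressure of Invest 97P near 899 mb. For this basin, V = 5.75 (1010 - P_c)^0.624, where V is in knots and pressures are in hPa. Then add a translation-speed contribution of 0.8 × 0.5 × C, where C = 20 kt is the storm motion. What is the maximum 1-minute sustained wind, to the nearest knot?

ΔP = 1010 − 899 = 111 mb.
111^0.624 ≈ 18.892.
V ≈ 5.75 × 18.892 ≈ 108.6 kt.
Translation term: 0.8 × 0.5 × 20 = 8 kt.
Corrected V ≈ 116.6 kt → 117 kt.

117 kt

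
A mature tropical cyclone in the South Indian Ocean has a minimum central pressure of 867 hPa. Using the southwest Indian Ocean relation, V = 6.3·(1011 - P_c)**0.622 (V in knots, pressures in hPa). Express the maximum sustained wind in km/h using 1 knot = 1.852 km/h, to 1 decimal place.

256.7 km/h

ΔP = 1011 − 867 = 144 hPa.
V ≈ 6.3 × 144^0.622 = 6.3 × 22.004 ≈ 138.625 kt.
138.625 × 1.852 ≈ 256.73 km/h → 256.7 km/h.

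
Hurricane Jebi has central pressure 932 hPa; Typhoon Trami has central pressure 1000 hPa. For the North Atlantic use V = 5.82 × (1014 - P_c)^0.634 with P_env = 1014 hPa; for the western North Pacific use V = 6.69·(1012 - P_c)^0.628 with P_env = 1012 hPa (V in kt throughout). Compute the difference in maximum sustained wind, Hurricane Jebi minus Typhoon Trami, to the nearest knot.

Hurricane Jebi: ΔP = 82; V ≈ 5.82 × 82^0.634 ≈ 95.12 kt.
Typhoon Trami: ΔP = 12; V ≈ 6.69 × 12^0.628 ≈ 31.85 kt.
Difference ≈ 95.12 − 31.85 = 63.27 → 63 kt.

63 kt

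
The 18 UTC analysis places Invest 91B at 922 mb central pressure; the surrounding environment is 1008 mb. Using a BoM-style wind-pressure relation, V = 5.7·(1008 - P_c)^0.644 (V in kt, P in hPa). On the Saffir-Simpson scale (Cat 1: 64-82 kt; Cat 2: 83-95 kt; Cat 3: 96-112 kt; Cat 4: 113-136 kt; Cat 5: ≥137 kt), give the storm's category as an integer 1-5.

3

ΔP = 1008 − 922 = 86 mb.
V ≈ 5.7 × 86^0.644 = 5.7 × 17.61 ≈ 100 kt.
100 kt falls in the Category 3 band.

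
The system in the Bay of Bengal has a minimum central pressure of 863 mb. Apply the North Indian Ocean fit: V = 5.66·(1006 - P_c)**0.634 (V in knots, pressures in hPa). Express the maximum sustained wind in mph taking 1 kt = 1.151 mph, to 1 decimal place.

ΔP = 1006 − 863 = 143 mb.
V ≈ 5.66 × 143^0.634 = 5.66 × 23.253 ≈ 131.613 kt.
131.613 × 1.151 ≈ 151.49 mph → 151.5 mph.

151.5 mph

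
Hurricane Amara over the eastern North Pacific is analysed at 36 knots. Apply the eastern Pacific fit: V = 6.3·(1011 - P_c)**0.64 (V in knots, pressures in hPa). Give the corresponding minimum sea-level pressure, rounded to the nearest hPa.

996 hPa

ΔP = (V / 6.3)^(1/0.64) = (36/6.3)^1.562.
36/6.3 = 5.714; 5.714^1.562 ≈ 15.23 hPa.
P_c = 1011 − 15.23 = 995.77 ≈ 996 hPa.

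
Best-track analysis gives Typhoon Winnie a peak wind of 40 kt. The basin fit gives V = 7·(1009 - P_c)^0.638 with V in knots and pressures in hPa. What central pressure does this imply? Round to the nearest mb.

ΔP = (V / 7)^(1/0.638) = (40/7)^1.567.
40/7 = 5.714; 5.714^1.567 ≈ 15.36 mb.
P_c = 1009 − 15.36 = 993.64 ≈ 994 mb.

994 mb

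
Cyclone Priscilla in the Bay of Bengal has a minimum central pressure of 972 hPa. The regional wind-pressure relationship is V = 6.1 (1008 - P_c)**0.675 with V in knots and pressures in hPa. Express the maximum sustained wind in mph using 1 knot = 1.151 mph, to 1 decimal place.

78.9 mph

ΔP = 1008 − 972 = 36 hPa.
V ≈ 6.1 × 36^0.675 = 6.1 × 11.233 ≈ 68.523 kt.
68.523 × 1.151 ≈ 78.87 mph → 78.9 mph.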